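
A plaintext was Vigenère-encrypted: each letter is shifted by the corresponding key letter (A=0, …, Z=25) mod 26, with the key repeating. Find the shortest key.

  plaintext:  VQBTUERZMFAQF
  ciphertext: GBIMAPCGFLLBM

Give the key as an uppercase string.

LLHTG

  i= 0: G-V = 11 → L
  i= 1: B-Q = 11 → L
  i= 2: I-B =  7 → H
  i= 3: M-T = 19 → T
  i= 4: A-U =  6 → G
  i= 5: P-E = 11 → L
  i= 6: C-R = 11 → L
  i= 7: G-Z =  7 → H
  i= 8: F-M = 19 → T
  i= 9: L-F =  6 → G
  i=10: L-A = 11 → L
  i=11: B-Q = 11 → L
  i=12: M-F =  7 → H
  shifts repeat with period 5: LLHTG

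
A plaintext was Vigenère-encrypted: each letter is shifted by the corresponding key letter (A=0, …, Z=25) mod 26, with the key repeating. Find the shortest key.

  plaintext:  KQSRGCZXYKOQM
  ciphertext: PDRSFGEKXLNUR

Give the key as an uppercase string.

  i= 0: P-K =  5 → F
  i= 1: D-Q = 13 → N
  i= 2: R-S = 25 → Z
  i= 3: S-R =  1 → B
  i= 4: F-G = 25 → Z
  i= 5: G-C =  4 → E
  i= 6: E-Z =  5 → F
  i= 7: K-X = 13 → N
  i= 8: X-Y = 25 → Z
  i= 9: L-K =  1 → B
  i=10: N-O = 25 → Z
  i=11: U-Q =  4 → E
  i=12: R-M =  5 → F
  shifts repeat with period 6: FNZBZE

FNZBZE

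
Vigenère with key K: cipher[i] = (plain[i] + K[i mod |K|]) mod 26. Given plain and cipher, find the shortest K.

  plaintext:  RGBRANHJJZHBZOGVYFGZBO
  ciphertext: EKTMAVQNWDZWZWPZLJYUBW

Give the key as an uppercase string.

NESVAIJE

  i= 0: E-R = 13 → N
  i= 1: K-G =  4 → E
  i= 2: T-B = 18 → S
  i= 3: M-R = 21 → V
  i= 4: A-A =  0 → A
  i= 5: V-N =  8 → I
  i= 6: Q-H =  9 → J
  i= 7: N-J =  4 → E
  i= 8: W-J = 13 → N
  i= 9: D-Z =  4 → E
  i=10: Z-H = 18 → S
  i=11: W-B = 21 → V
  i=12: Z-Z =  0 → A
  i=13: W-O =  8 → I
  i=14: P-G =  9 → J
  i=15: Z-V =  4 → E
  i=16: L-Y = 13 → N
  i=17: J-F =  4 → E
  i=18: Y-G = 18 → S
  i=19: U-Z = 21 → V
  i=20: B-B =  0 → A
  i=21: W-O =  8 → I
  shifts repeat with period 8: NESVAIJE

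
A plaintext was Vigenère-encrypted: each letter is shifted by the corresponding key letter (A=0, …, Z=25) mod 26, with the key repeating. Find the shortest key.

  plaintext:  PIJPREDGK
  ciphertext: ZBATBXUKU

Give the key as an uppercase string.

KTRE

  i= 0: Z-P = 10 → K
  i= 1: B-I = 19 → T
  i= 2: A-J = 17 → R
  i= 3: T-P =  4 → E
  i= 4: B-R = 10 → K
  i= 5: X-E = 19 → T
  i= 6: U-D = 17 → R
  i= 7: K-G =  4 → E
  i= 8: U-K = 10 → K
  shifts repeat with period 4: KTRE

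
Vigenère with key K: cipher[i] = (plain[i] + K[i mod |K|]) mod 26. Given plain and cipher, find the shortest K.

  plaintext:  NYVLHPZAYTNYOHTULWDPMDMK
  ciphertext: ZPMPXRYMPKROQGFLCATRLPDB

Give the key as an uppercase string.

MRREQCZ

  i= 0: Z-N = 12 → M
  i= 1: P-Y = 17 → R
  i= 2: M-V = 17 → R
  i= 3: P-L =  4 → E
  i= 4: X-H = 16 → Q
  i= 5: R-P =  2 → C
  i= 6: Y-Z = 25 → Z
  i= 7: M-A = 12 → M
  i= 8: P-Y = 17 → R
  i= 9: K-T = 17 → R
  i=10: R-N =  4 → E
  i=11: O-Y = 16 → Q
  i=12: Q-O =  2 → C
  i=13: G-H = 25 → Z
  i=14: F-T = 12 → M
  i=15: L-U = 17 → R
  i=16: C-L = 17 → R
  i=17: A-W =  4 → E
  i=18: T-D = 16 → Q
  i=19: R-P =  2 → C
  i=20: L-M = 25 → Z
  i=21: P-D = 12 → M
  i=22: D-M = 17 → R
  i=23: B-K = 17 → R
  shifts repeat with period 7: MRREQCZ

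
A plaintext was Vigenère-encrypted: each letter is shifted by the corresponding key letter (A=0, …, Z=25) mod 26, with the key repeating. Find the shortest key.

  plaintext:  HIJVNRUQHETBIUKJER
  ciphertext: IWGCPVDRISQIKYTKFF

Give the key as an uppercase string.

  i= 0: I-H =  1 → B
  i= 1: W-I = 14 → O
  i= 2: G-J = 23 → X
  i= 3: C-V =  7 → H
  i= 4: P-N =  2 → C
  i= 5: V-R =  4 → E
  i= 6: D-U =  9 → J
  i= 7: R-Q =  1 → B
  i= 8: I-H =  1 → B
  i= 9: S-E = 14 → O
  i=10: Q-T = 23 → X
  i=11: I-B =  7 → H
  i=12: K-I =  2 → C
  i=13: Y-U =  4 → E
  i=14: T-K =  9 → J
  i=15: K-J =  1 → B
  i=16: F-E =  1 → B
  i=17: F-R = 14 → O
  shifts repeat with period 8: BOXHCEJB

BOXHCEJB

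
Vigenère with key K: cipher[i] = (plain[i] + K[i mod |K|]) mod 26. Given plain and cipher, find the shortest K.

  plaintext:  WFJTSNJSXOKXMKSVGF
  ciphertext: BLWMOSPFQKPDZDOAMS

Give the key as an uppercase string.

  i= 0: B-W =  5 → F
  i= 1: L-F =  6 → G
  i= 2: W-J = 13 → N
  i= 3: M-T = 19 → T
  i= 4: O-S = 22 → W
  i= 5: S-N =  5 → F
  i= 6: P-J =  6 → G
  i= 7: F-S = 13 → N
  i= 8: Q-X = 19 → T
  i= 9: K-O = 22 → W
  i=10: P-K =  5 → F
  i=11: D-X =  6 → G
  i=12: Z-M = 13 → N
  i=13: D-K = 19 → T
  i=14: O-S = 22 → W
  i=15: A-V =  5 → F
  i=16: M-G =  6 → G
  i=17: S-F = 13 → N
  shifts repeat with period 5: FGNTW

FGNTW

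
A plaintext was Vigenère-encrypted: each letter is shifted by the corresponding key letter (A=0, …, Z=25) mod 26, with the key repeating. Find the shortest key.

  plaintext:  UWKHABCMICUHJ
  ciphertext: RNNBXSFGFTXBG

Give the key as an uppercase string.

XRDU

  i= 0: R-U = 23 → X
  i= 1: N-W = 17 → R
  i= 2: N-K =  3 → D
  i= 3: B-H = 20 → U
  i= 4: X-A = 23 → X
  i= 5: S-B = 17 → R
  i= 6: F-C =  3 → D
  i= 7: G-M = 20 → U
  i= 8: F-I = 23 → X
  i= 9: T-C = 17 → R
  i=10: X-U =  3 → D
  i=11: B-H = 20 → U
  i=12: G-J = 23 → X
  shifts repeat with period 4: XRDU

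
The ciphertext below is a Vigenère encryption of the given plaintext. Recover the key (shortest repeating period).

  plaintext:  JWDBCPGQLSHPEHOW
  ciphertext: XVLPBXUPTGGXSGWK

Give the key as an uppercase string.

  i= 0: X-J = 14 → O
  i= 1: V-W = 25 → Z
  i= 2: L-D =  8 → I
  i= 3: P-B = 14 → O
  i= 4: B-C = 25 → Z
  i= 5: X-P =  8 → I
  i= 6: U-G = 14 → O
  i= 7: P-Q = 25 → Z
  i= 8: T-L =  8 → I
  i= 9: G-S = 14 → O
  i=10: G-H = 25 → Z
  i=11: X-P =  8 → I
  i=12: S-E = 14 → O
  i=13: G-H = 25 → Z
  i=14: W-O =  8 → I
  i=15: K-W = 14 → O
  shifts repeat with period 3: OZI

OZI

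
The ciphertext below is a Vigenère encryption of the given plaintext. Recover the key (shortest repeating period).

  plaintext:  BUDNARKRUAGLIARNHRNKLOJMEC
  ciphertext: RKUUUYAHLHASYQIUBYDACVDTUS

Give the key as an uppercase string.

  i= 0: R-B = 16 → Q
  i= 1: K-U = 16 → Q
  i= 2: U-D = 17 → R
  i= 3: U-N =  7 → H
  i= 4: U-A = 20 → U
  i= 5: Y-R =  7 → H
  i= 6: A-K = 16 → Q
  i= 7: H-R = 16 → Q
  i= 8: L-U = 17 → R
  i= 9: H-A =  7 → H
  i=10: A-G = 20 → U
  i=11: S-L =  7 → H
  i=12: Y-I = 16 → Q
  i=13: Q-A = 16 → Q
  i=14: I-R = 17 → R
  i=15: U-N =  7 → H
  i=16: B-H = 20 → U
  i=17: Y-R =  7 → H
  i=18: D-N = 16 → Q
  i=19: A-K = 16 → Q
  i=20: C-L = 17 → R
  i=21: V-O =  7 → H
  i=22: D-J = 20 → U
  i=23: T-M =  7 → H
  i=24: U-E = 16 → Q
  i=25: S-C = 16 → Q
  shifts repeat with period 6: QQRHUH

QQRHUH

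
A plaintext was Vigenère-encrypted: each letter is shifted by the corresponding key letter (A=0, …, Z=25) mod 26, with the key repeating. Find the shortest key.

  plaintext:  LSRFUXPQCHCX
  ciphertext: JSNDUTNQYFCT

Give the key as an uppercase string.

  i= 0: J-L = 24 → Y
  i= 1: S-S =  0 → A
  i= 2: N-R = 22 → W
  i= 3: D-F = 24 → Y
  i= 4: U-U =  0 → A
  i= 5: T-X = 22 → W
  i= 6: N-P = 24 → Y
  i= 7: Q-Q =  0 → A
  i= 8: Y-C = 22 → W
  i= 9: F-H = 24 → Y
  i=10: C-C =  0 → A
  i=11: T-X = 22 → W
  shifts repeat with period 3: YAW

YAW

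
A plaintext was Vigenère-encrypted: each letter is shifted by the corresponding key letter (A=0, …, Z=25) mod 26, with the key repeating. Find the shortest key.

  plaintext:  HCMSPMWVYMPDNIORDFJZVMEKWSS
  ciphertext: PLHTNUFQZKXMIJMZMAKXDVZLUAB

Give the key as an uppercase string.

  i= 0: P-H =  8 → I
  i= 1: L-C =  9 → J
  i= 2: H-M = 21 → V
  i= 3: T-S =  1 → B
  i= 4: N-P = 24 → Y
  i= 5: U-M =  8 → I
  i= 6: F-W =  9 → J
  i= 7: Q-V = 21 → V
  i= 8: Z-Y =  1 → B
  i= 9: K-M = 24 → Y
  i=10: X-P =  8 → I
  i=11: M-D =  9 → J
  i=12: I-N = 21 → V
  i=13: J-I =  1 → B
  i=14: M-O = 24 → Y
  i=15: Z-R =  8 → I
  i=16: M-D =  9 → J
  i=17: A-F = 21 → V
  i=18: K-J =  1 → B
  i=19: X-Z = 24 → Y
  i=20: D-V =  8 → I
  i=21: V-M =  9 → J
  i=22: Z-E = 21 → V
  i=23: L-K =  1 → B
  i=24: U-W = 24 → Y
  i=25: A-S =  8 → I
  i=26: B-S =  9 → J
  shifts repeat with period 5: IJVBY

IJVBY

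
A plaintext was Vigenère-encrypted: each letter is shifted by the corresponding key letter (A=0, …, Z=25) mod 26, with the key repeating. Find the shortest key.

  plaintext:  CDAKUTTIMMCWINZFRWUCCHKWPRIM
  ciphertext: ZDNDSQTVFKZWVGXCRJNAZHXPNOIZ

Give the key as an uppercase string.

XANTY

  i= 0: Z-C = 23 → X
  i= 1: D-D =  0 → A
  i= 2: N-A = 13 → N
  i= 3: D-K = 19 → T
  i= 4: S-U = 24 → Y
  i= 5: Q-T = 23 → X
  i= 6: T-T =  0 → A
  i= 7: V-I = 13 → N
  i= 8: F-M = 19 → T
  i= 9: K-M = 24 → Y
  i=10: Z-C = 23 → X
  i=11: W-W =  0 → A
  i=12: V-I = 13 → N
  i=13: G-N = 19 → T
  i=14: X-Z = 24 → Y
  i=15: C-F = 23 → X
  i=16: R-R =  0 → A
  i=17: J-W = 13 → N
  i=18: N-U = 19 → T
  i=19: A-C = 24 → Y
  i=20: Z-C = 23 → X
  i=21: H-H =  0 → A
  i=22: X-K = 13 → N
  i=23: P-W = 19 → T
  i=24: N-P = 24 → Y
  i=25: O-R = 23 → X
  i=26: I-I =  0 → A
  i=27: Z-M = 13 → N
  shifts repeat with period 5: XANTY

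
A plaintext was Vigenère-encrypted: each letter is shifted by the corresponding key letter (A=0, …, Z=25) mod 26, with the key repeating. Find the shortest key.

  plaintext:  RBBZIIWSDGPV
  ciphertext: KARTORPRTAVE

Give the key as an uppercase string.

  i= 0: K-R = 19 → T
  i= 1: A-B = 25 → Z
  i= 2: R-B = 16 → Q
  i= 3: T-Z = 20 → U
  i= 4: O-I =  6 → G
  i= 5: R-I =  9 → J
  i= 6: P-W = 19 → T
  i= 7: R-S = 25 → Z
  i= 8: T-D = 16 → Q
  i= 9: A-G = 20 → U
  i=10: V-P =  6 → G
  i=11: E-V =  9 → J
  shifts repeat with period 6: TZQUGJ

TZQUGJ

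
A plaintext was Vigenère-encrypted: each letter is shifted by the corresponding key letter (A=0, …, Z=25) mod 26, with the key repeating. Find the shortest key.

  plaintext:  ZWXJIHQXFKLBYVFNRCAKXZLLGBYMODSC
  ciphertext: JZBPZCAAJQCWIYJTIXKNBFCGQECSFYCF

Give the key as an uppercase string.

KDEGRV

  i= 0: J-Z = 10 → K
  i= 1: Z-W =  3 → D
  i= 2: B-X =  4 → E
  i= 3: P-J =  6 → G
  i= 4: Z-I = 17 → R
  i= 5: C-H = 21 → V
  i= 6: A-Q = 10 → K
  i= 7: A-X =  3 → D
  i= 8: J-F =  4 → E
  i= 9: Q-K =  6 → G
  i=10: C-L = 17 → R
  i=11: W-B = 21 → V
  i=12: I-Y = 10 → K
  i=13: Y-V =  3 → D
  i=14: J-F =  4 → E
  i=15: T-N =  6 → G
  i=16: I-R = 17 → R
  i=17: X-C = 21 → V
  i=18: K-A = 10 → K
  i=19: N-K =  3 → D
  i=20: B-X =  4 → E
  i=21: F-Z =  6 → G
  i=22: C-L = 17 → R
  i=23: G-L = 21 → V
  i=24: Q-G = 10 → K
  i=25: E-B =  3 → D
  i=26: C-Y =  4 → E
  i=27: S-M =  6 → G
  i=28: F-O = 17 → R
  i=29: Y-D = 21 → V
  i=30: C-S = 10 → K
  i=31: F-C =  3 → D
  shifts repeat with period 6: KDEGRV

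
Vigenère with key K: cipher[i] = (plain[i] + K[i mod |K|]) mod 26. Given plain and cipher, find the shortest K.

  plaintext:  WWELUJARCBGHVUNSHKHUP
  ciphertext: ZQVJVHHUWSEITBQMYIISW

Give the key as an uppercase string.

DURYBYH

  i= 0: Z-W =  3 → D
  i= 1: Q-W = 20 → U
  i= 2: V-E = 17 → R
  i= 3: J-L = 24 → Y
  i= 4: V-U =  1 → B
  i= 5: H-J = 24 → Y
  i= 6: H-A =  7 → H
  i= 7: U-R =  3 → D
  i= 8: W-C = 20 → U
  i= 9: S-B = 17 → R
  i=10: E-G = 24 → Y
  i=11: I-H =  1 → B
  i=12: T-V = 24 → Y
  i=13: B-U =  7 → H
  i=14: Q-N =  3 → D
  i=15: M-S = 20 → U
  i=16: Y-H = 17 → R
  i=17: I-K = 24 → Y
  i=18: I-H =  1 → B
  i=19: S-U = 24 → Y
  i=20: W-P =  7 → H
  shifts repeat with period 7: DURYBYH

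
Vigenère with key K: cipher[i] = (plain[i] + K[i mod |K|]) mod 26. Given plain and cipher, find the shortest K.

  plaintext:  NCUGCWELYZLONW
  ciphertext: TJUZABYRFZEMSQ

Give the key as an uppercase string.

  i= 0: T-N =  6 → G
  i= 1: J-C =  7 → H
  i= 2: U-U =  0 → A
  i= 3: Z-G = 19 → T
  i= 4: A-C = 24 → Y
  i= 5: B-W =  5 → F
  i= 6: Y-E = 20 → U
  i= 7: R-L =  6 → G
  i= 8: F-Y =  7 → H
  i= 9: Z-Z =  0 → A
  i=10: E-L = 19 → T
  i=11: M-O = 24 → Y
  i=12: S-N =  5 → F
  i=13: Q-W = 20 → U
  shifts repeat with period 7: GHATYFU

GHATYFU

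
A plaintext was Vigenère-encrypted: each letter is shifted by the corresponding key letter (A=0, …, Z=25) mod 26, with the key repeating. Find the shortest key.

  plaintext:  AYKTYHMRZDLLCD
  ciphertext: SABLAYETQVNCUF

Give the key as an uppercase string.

SCR

  i= 0: S-A = 18 → S
  i= 1: A-Y =  2 → C
  i= 2: B-K = 17 → R
  i= 3: L-T = 18 → S
  i= 4: A-Y =  2 → C
  i= 5: Y-H = 17 → R
  i= 6: E-M = 18 → S
  i= 7: T-R =  2 → C
  i= 8: Q-Z = 17 → R
  i= 9: V-D = 18 → S
  i=10: N-L =  2 → C
  i=11: C-L = 17 → R
  i=12: U-C = 18 → S
  i=13: F-D =  2 → C
  shifts repeat with period 3: SCR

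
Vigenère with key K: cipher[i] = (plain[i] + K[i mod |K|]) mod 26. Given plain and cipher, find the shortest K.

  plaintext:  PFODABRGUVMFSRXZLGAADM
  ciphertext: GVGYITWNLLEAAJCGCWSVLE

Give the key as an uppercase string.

RQSVISFH

  i= 0: G-P = 17 → R
  i= 1: V-F = 16 → Q
  i= 2: G-O = 18 → S
  i= 3: Y-D = 21 → V
  i= 4: I-A =  8 → I
  i= 5: T-B = 18 → S
  i= 6: W-R =  5 → F
  i= 7: N-G =  7 → H
  i= 8: L-U = 17 → R
  i= 9: L-V = 16 → Q
  i=10: E-M = 18 → S
  i=11: A-F = 21 → V
  i=12: A-S =  8 → I
  i=13: J-R = 18 → S
  i=14: C-X =  5 → F
  i=15: G-Z =  7 → H
  i=16: C-L = 17 → R
  i=17: W-G = 16 → Q
  i=18: S-A = 18 → S
  i=19: V-A = 21 → V
  i=20: L-D =  8 → I
  i=21: E-M = 18 → S
  shifts repeat with period 8: RQSVISFH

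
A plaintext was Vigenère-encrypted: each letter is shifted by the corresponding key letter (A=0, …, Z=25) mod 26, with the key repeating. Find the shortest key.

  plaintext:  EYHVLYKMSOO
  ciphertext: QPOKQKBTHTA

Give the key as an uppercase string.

MRHPF

  i= 0: Q-E = 12 → M
  i= 1: P-Y = 17 → R
  i= 2: O-H =  7 → H
  i= 3: K-V = 15 → P
  i= 4: Q-L =  5 → F
  i= 5: K-Y = 12 → M
  i= 6: B-K = 17 → R
  i= 7: T-M =  7 → H
  i= 8: H-S = 15 → P
  i= 9: T-O =  5 → F
  i=10: A-O = 12 → M
  shifts repeat with period 5: MRHPF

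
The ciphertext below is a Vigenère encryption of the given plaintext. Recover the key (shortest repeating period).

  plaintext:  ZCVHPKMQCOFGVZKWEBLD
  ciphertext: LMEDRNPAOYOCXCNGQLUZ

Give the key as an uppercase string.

  i= 0: L-Z = 12 → M
  i= 1: M-C = 10 → K
  i= 2: E-V =  9 → J
  i= 3: D-H = 22 → W
  i= 4: R-P =  2 → C
  i= 5: N-K =  3 → D
  i= 6: P-M =  3 → D
  i= 7: A-Q = 10 → K
  i= 8: O-C = 12 → M
  i= 9: Y-O = 10 → K
  i=10: O-F =  9 → J
  i=11: C-G = 22 → W
  i=12: X-V =  2 → C
  i=13: C-Z =  3 → D
  i=14: N-K =  3 → D
  i=15: G-W = 10 → K
  i=16: Q-E = 12 → M
  i=17: L-B = 10 → K
  i=18: U-L =  9 → J
  i=19: Z-D = 22 → W
  shifts repeat with period 8: MKJWCDDK

MKJWCDDK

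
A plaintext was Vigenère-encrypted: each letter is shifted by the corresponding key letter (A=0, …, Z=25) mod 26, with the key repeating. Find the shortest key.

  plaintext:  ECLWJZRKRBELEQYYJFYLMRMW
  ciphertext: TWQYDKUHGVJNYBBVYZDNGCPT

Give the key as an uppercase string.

  i= 0: T-E = 15 → P
  i= 1: W-C = 20 → U
  i= 2: Q-L =  5 → F
  i= 3: Y-W =  2 → C
  i= 4: D-J = 20 → U
  i= 5: K-Z = 11 → L
  i= 6: U-R =  3 → D
  i= 7: H-K = 23 → X
  i= 8: G-R = 15 → P
  i= 9: V-B = 20 → U
  i=10: J-E =  5 → F
  i=11: N-L =  2 → C
  i=12: Y-E = 20 → U
  i=13: B-Q = 11 → L
  i=14: B-Y =  3 → D
  i=15: V-Y = 23 → X
  i=16: Y-J = 15 → P
  i=17: Z-F = 20 → U
  i=18: D-Y =  5 → F
  i=19: N-L =  2 → C
  i=20: G-M = 20 → U
  i=21: C-R = 11 → L
  i=22: P-M =  3 → D
  i=23: T-W = 23 → X
  shifts repeat with period 8: PUFCULDX

PUFCULDX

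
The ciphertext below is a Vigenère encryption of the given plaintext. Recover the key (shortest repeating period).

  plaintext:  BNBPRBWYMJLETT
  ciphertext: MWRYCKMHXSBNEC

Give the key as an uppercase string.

LJQJ

  i= 0: M-B = 11 → L
  i= 1: W-N =  9 → J
  i= 2: R-B = 16 → Q
  i= 3: Y-P =  9 → J
  i= 4: C-R = 11 → L
  i= 5: K-B =  9 → J
  i= 6: M-W = 16 → Q
  i= 7: H-Y =  9 → J
  i= 8: X-M = 11 → L
  i= 9: S-J =  9 → J
  i=10: B-L = 16 → Q
  i=11: N-E =  9 → J
  i=12: E-T = 11 → L
  i=13: C-T =  9 → J
  shifts repeat with period 4: LJQJ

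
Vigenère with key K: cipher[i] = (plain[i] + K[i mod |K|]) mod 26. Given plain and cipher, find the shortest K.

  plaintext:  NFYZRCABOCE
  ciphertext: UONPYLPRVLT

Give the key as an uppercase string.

HJPQ

  i= 0: U-N =  7 → H
  i= 1: O-F =  9 → J
  i= 2: N-Y = 15 → P
  i= 3: P-Z = 16 → Q
  i= 4: Y-R =  7 → H
  i= 5: L-C =  9 → J
  i= 6: P-A = 15 → P
  i= 7: R-B = 16 → Q
  i= 8: V-O =  7 → H
  i= 9: L-C =  9 → J
  i=10: T-E = 15 → P
  shifts repeat with period 4: HJPQ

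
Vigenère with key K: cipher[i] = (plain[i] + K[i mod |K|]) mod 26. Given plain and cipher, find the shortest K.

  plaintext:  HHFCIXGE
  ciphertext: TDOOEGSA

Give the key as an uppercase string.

  i= 0: T-H = 12 → M
  i= 1: D-H = 22 → W
  i= 2: O-F =  9 → J
  i= 3: O-C = 12 → M
  i= 4: E-I = 22 → W
  i= 5: G-X =  9 → J
  i= 6: S-G = 12 → M
  i= 7: A-E = 22 → W
  shifts repeat with period 3: MWJ

MWJ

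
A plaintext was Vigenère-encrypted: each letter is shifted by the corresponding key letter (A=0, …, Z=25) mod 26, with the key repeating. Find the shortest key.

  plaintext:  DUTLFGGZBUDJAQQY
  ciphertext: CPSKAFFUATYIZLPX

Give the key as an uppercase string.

  i= 0: C-D = 25 → Z
  i= 1: P-U = 21 → V
  i= 2: S-T = 25 → Z
  i= 3: K-L = 25 → Z
  i= 4: A-F = 21 → V
  i= 5: F-G = 25 → Z
  i= 6: F-G = 25 → Z
  i= 7: U-Z = 21 → V
  i= 8: A-B = 25 → Z
  i= 9: T-U = 25 → Z
  i=10: Y-D = 21 → V
  i=11: I-J = 25 → Z
  i=12: Z-A = 25 → Z
  i=13: L-Q = 21 → V
  i=14: P-Q = 25 → Z
  i=15: X-Y = 25 → Z
  shifts repeat with period 3: ZVZ

ZVZ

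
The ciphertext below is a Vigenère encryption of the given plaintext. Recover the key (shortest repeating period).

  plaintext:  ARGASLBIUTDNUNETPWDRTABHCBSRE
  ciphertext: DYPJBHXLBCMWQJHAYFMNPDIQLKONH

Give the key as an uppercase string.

DHJJJWW

  i= 0: D-A =  3 → D
  i= 1: Y-R =  7 → H
  i= 2: P-G =  9 → J
  i= 3: J-A =  9 → J
  i= 4: B-S =  9 → J
  i= 5: H-L = 22 → W
  i= 6: X-B = 22 → W
  i= 7: L-I =  3 → D
  i= 8: B-U =  7 → H
  i= 9: C-T =  9 → J
  i=10: M-D =  9 → J
  i=11: W-N =  9 → J
  i=12: Q-U = 22 → W
  i=13: J-N = 22 → W
  i=14: H-E =  3 → D
  i=15: A-T =  7 → H
  i=16: Y-P =  9 → J
  i=17: F-W =  9 → J
  i=18: M-D =  9 → J
  i=19: N-R = 22 → W
  i=20: P-T = 22 → W
  i=21: D-A =  3 → D
  i=22: I-B =  7 → H
  i=23: Q-H =  9 → J
  i=24: L-C =  9 → J
  i=25: K-B =  9 → J
  i=26: O-S = 22 → W
  i=27: N-R = 22 → W
  i=28: H-E =  3 → D
  shifts repeat with period 7: DHJJJWW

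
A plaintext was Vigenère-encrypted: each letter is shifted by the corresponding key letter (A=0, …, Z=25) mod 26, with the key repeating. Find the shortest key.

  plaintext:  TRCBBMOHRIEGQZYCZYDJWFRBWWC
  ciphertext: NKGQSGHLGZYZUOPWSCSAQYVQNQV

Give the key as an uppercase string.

  i= 0: N-T = 20 → U
  i= 1: K-R = 19 → T
  i= 2: G-C =  4 → E
  i= 3: Q-B = 15 → P
  i= 4: S-B = 17 → R
  i= 5: G-M = 20 → U
  i= 6: H-O = 19 → T
  i= 7: L-H =  4 → E
  i= 8: G-R = 15 → P
  i= 9: Z-I = 17 → R
  i=10: Y-E = 20 → U
  i=11: Z-G = 19 → T
  i=12: U-Q =  4 → E
  i=13: O-Z = 15 → P
  i=14: P-Y = 17 → R
  i=15: W-C = 20 → U
  i=16: S-Z = 19 → T
  i=17: C-Y =  4 → E
  i=18: S-D = 15 → P
  i=19: A-J = 17 → R
  i=20: Q-W = 20 → U
  i=21: Y-F = 19 → T
  i=22: V-R =  4 → E
  i=23: Q-B = 15 → P
  i=24: N-W = 17 → R
  i=25: Q-W = 20 → U
  i=26: V-C = 19 → T
  shifts repeat with period 5: UTEPR

UTEPR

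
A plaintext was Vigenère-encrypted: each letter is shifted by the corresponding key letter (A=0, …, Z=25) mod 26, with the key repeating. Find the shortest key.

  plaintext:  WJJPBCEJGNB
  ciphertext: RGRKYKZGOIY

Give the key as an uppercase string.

VXI

  i= 0: R-W = 21 → V
  i= 1: G-J = 23 → X
  i= 2: R-J =  8 → I
  i= 3: K-P = 21 → V
  i= 4: Y-B = 23 → X
  i= 5: K-C =  8 → I
  i= 6: Z-E = 21 → V
  i= 7: G-J = 23 → X
  i= 8: O-G =  8 → I
  i= 9: I-N = 21 → V
  i=10: Y-B = 23 → X
  shifts repeat with period 3: VXI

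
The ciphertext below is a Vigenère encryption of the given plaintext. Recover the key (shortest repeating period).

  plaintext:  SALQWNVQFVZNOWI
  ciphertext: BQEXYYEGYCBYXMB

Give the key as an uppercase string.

  i= 0: B-S =  9 → J
  i= 1: Q-A = 16 → Q
  i= 2: E-L = 19 → T
  i= 3: X-Q =  7 → H
  i= 4: Y-W =  2 → C
  i= 5: Y-N = 11 → L
  i= 6: E-V =  9 → J
  i= 7: G-Q = 16 → Q
  i= 8: Y-F = 19 → T
  i= 9: C-V =  7 → H
  i=10: B-Z =  2 → C
  i=11: Y-N = 11 → L
  i=12: X-O =  9 → J
  i=13: M-W = 16 → Q
  i=14: B-I = 19 → T
  shifts repeat with period 6: JQTHCL

JQTHCL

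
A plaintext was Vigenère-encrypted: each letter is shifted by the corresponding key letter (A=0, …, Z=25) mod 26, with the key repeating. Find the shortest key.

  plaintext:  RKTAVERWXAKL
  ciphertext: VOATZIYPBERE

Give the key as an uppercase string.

  i= 0: V-R =  4 → E
  i= 1: O-K =  4 → E
  i= 2: A-T =  7 → H
  i= 3: T-A = 19 → T
  i= 4: Z-V =  4 → E
  i= 5: I-E =  4 → E
  i= 6: Y-R =  7 → H
  i= 7: P-W = 19 → T
  i= 8: B-X =  4 → E
  i= 9: E-A =  4 → E
  i=10: R-K =  7 → H
  i=11: E-L = 19 → T
  shifts repeat with period 4: EEHT

EEHT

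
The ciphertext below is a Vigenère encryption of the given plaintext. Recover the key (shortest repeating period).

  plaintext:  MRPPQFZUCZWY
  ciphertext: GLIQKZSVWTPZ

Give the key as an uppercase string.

UUTB

  i= 0: G-M = 20 → U
  i= 1: L-R = 20 → U
  i= 2: I-P = 19 → T
  i= 3: Q-P =  1 → B
  i= 4: K-Q = 20 → U
  i= 5: Z-F = 20 → U
  i= 6: S-Z = 19 → T
  i= 7: V-U =  1 → B
  i= 8: W-C = 20 → U
  i= 9: T-Z = 20 → U
  i=10: P-W = 19 → T
  i=11: Z-Y =  1 → B
  shifts repeat with period 4: UUTB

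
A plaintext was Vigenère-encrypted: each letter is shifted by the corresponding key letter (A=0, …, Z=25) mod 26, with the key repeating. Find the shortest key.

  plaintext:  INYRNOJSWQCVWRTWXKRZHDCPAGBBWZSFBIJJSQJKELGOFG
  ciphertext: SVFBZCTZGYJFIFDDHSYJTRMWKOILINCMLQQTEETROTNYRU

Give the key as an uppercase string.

KIHKMOKH

  i= 0: S-I = 10 → K
  i= 1: V-N =  8 → I
  i= 2: F-Y =  7 → H
  i= 3: B-R = 10 → K
  i= 4: Z-N = 12 → M
  i= 5: C-O = 14 → O
  i= 6: T-J = 10 → K
  i= 7: Z-S =  7 → H
  i= 8: G-W = 10 → K
  i= 9: Y-Q =  8 → I
  i=10: J-C =  7 → H
  i=11: F-V = 10 → K
  i=12: I-W = 12 → M
  i=13: F-R = 14 → O
  i=14: D-T = 10 → K
  i=15: D-W =  7 → H
  i=16: H-X = 10 → K
  i=17: S-K =  8 → I
  i=18: Y-R =  7 → H
  i=19: J-Z = 10 → K
  i=20: T-H = 12 → M
  i=21: R-D = 14 → O
  i=22: M-C = 10 → K
  i=23: W-P =  7 → H
  i=24: K-A = 10 → K
  i=25: O-G =  8 → I
  i=26: I-B =  7 → H
  i=27: L-B = 10 → K
  i=28: I-W = 12 → M
  i=29: N-Z = 14 → O
  i=30: C-S = 10 → K
  i=31: M-F =  7 → H
  i=32: L-B = 10 → K
  i=33: Q-I =  8 → I
  i=34: Q-J =  7 → H
  i=35: T-J = 10 → K
  i=36: E-S = 12 → M
  i=37: E-Q = 14 → O
  i=38: T-J = 10 → K
  i=39: R-K =  7 → H
  i=40: O-E = 10 → K
  i=41: T-L =  8 → I
  i=42: N-G =  7 → H
  i=43: Y-O = 10 → K
  i=44: R-F = 12 → M
  i=45: U-G = 14 → O
  shifts repeat with period 8: KIHKMOKH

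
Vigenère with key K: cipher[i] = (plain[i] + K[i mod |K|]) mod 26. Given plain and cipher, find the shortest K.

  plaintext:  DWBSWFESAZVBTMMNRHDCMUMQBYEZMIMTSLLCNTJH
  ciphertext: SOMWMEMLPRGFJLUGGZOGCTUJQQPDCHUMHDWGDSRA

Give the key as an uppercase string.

PSLEQZIT

  i= 0: S-D = 15 → P
  i= 1: O-W = 18 → S
  i= 2: M-B = 11 → L
  i= 3: W-S =  4 → E
  i= 4: M-W = 16 → Q
  i= 5: E-F = 25 → Z
  i= 6: M-E =  8 → I
  i= 7: L-S = 19 → T
  i= 8: P-A = 15 → P
  i= 9: R-Z = 18 → S
  i=10: G-V = 11 → L
  i=11: F-B =  4 → E
  i=12: J-T = 16 → Q
  i=13: L-M = 25 → Z
  i=14: U-M =  8 → I
  i=15: G-N = 19 → T
  i=16: G-R = 15 → P
  i=17: Z-H = 18 → S
  i=18: O-D = 11 → L
  i=19: G-C =  4 → E
  i=20: C-M = 16 → Q
  i=21: T-U = 25 → Z
  i=22: U-M =  8 → I
  i=23: J-Q = 19 → T
  i=24: Q-B = 15 → P
  i=25: Q-Y = 18 → S
  i=26: P-E = 11 → L
  i=27: D-Z =  4 → E
  i=28: C-M = 16 → Q
  i=29: H-I = 25 → Z
  i=30: U-M =  8 → I
  i=31: M-T = 19 → T
  i=32: H-S = 15 → P
  i=33: D-L = 18 → S
  i=34: W-L = 11 → L
  i=35: G-C =  4 → E
  i=36: D-N = 16 → Q
  i=37: S-T = 25 → Z
  i=38: R-J =  8 → I
  i=39: A-H = 19 → T
  shifts repeat with period 8: PSLEQZIT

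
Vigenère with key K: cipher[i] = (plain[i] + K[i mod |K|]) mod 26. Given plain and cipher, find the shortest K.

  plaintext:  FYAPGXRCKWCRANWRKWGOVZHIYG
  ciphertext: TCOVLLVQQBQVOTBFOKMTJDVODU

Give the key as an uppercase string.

OEOGF

  i= 0: T-F = 14 → O
  i= 1: C-Y =  4 → E
  i= 2: O-A = 14 → O
  i= 3: V-P =  6 → G
  i= 4: L-G =  5 → F
  i= 5: L-X = 14 → O
  i= 6: V-R =  4 → E
  i= 7: Q-C = 14 → O
  i= 8: Q-K =  6 → G
  i= 9: B-W =  5 → F
  i=10: Q-C = 14 → O
  i=11: V-R =  4 → E
  i=12: O-A = 14 → O
  i=13: T-N =  6 → G
  i=14: B-W =  5 → F
  i=15: F-R = 14 → O
  i=16: O-K =  4 → E
  i=17: K-W = 14 → O
  i=18: M-G =  6 → G
  i=19: T-O =  5 → F
  i=20: J-V = 14 → O
  i=21: D-Z =  4 → E
  i=22: V-H = 14 → O
  i=23: O-I =  6 → G
  i=24: D-Y =  5 → F
  i=25: U-G = 14 → O
  shifts repeat with period 5: OEOGF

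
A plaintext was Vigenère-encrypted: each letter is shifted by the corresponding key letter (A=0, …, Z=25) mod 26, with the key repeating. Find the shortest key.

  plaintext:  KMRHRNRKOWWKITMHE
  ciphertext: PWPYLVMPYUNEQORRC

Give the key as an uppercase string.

FKYRUIV

  i= 0: P-K =  5 → F
  i= 1: W-M = 10 → K
  i= 2: P-R = 24 → Y
  i= 3: Y-H = 17 → R
  i= 4: L-R = 20 → U
  i= 5: V-N =  8 → I
  i= 6: M-R = 21 → V
  i= 7: P-K =  5 → F
  i= 8: Y-O = 10 → K
  i= 9: U-W = 24 → Y
  i=10: N-W = 17 → R
  i=11: E-K = 20 → U
  i=12: Q-I =  8 → I
  i=13: O-T = 21 → V
  i=14: R-M =  5 → F
  i=15: R-H = 10 → K
  i=16: C-E = 24 → Y
  shifts repeat with period 7: FKYRUIV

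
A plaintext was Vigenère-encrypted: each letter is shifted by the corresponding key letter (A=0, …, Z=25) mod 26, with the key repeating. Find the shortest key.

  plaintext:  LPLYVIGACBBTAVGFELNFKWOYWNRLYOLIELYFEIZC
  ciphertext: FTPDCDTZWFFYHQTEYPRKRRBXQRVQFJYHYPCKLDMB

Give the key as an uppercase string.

UEEFHVNZ

  i= 0: F-L = 20 → U
  i= 1: T-P =  4 → E
  i= 2: P-L =  4 → E
  i= 3: D-Y =  5 → F
  i= 4: C-V =  7 → H
  i= 5: D-I = 21 → V
  i= 6: T-G = 13 → N
  i= 7: Z-A = 25 → Z
  i= 8: W-C = 20 → U
  i= 9: F-B =  4 → E
  i=10: F-B =  4 → E
  i=11: Y-T =  5 → F
  i=12: H-A =  7 → H
  i=13: Q-V = 21 → V
  i=14: T-G = 13 → N
  i=15: E-F = 25 → Z
  i=16: Y-E = 20 → U
  i=17: P-L =  4 → E
  i=18: R-N =  4 → E
  i=19: K-F =  5 → F
  i=20: R-K =  7 → H
  i=21: R-W = 21 → V
  i=22: B-O = 13 → N
  i=23: X-Y = 25 → Z
  i=24: Q-W = 20 → U
  i=25: R-N =  4 → E
  i=26: V-R =  4 → E
  i=27: Q-L =  5 → F
  i=28: F-Y =  7 → H
  i=29: J-O = 21 → V
  i=30: Y-L = 13 → N
  i=31: H-I = 25 → Z
  i=32: Y-E = 20 → U
  i=33: P-L =  4 → E
  i=34: C-Y =  4 → E
  i=35: K-F =  5 → F
  i=36: L-E =  7 → H
  i=37: D-I = 21 → V
  i=38: M-Z = 13 → N
  i=39: B-C = 25 → Z
  shifts repeat with period 8: UEEFHVNZ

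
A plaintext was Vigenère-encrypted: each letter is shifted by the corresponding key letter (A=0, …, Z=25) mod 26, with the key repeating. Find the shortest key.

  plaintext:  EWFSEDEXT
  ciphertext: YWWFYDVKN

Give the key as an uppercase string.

  i= 0: Y-E = 20 → U
  i= 1: W-W =  0 → A
  i= 2: W-F = 17 → R
  i= 3: F-S = 13 → N
  i= 4: Y-E = 20 → U
  i= 5: D-D =  0 → A
  i= 6: V-E = 17 → R
  i= 7: K-X = 13 → N
  i= 8: N-T = 20 → U
  shifts repeat with period 4: UARN

UARN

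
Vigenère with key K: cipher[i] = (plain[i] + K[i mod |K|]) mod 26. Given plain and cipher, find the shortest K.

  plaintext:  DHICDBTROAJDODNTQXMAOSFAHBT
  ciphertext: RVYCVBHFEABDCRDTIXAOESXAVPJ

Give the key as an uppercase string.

  i= 0: R-D = 14 → O
  i= 1: V-H = 14 → O
  i= 2: Y-I = 16 → Q
  i= 3: C-C =  0 → A
  i= 4: V-D = 18 → S
  i= 5: B-B =  0 → A
  i= 6: H-T = 14 → O
  i= 7: F-R = 14 → O
  i= 8: E-O = 16 → Q
  i= 9: A-A =  0 → A
  i=10: B-J = 18 → S
  i=11: D-D =  0 → A
  i=12: C-O = 14 → O
  i=13: R-D = 14 → O
  i=14: D-N = 16 → Q
  i=15: T-T =  0 → A
  i=16: I-Q = 18 → S
  i=17: X-X =  0 → A
  i=18: A-M = 14 → O
  i=19: O-A = 14 → O
  i=20: E-O = 16 → Q
  i=21: S-S =  0 → A
  i=22: X-F = 18 → S
  i=23: A-A =  0 → A
  i=24: V-H = 14 → O
  i=25: P-B = 14 → O
  i=26: J-T = 16 → Q
  shifts repeat with period 6: OOQASA

OOQASA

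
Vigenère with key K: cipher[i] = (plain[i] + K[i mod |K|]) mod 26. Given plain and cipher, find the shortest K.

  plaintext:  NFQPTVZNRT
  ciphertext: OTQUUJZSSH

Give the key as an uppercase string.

BOAF

  i= 0: O-N =  1 → B
  i= 1: T-F = 14 → O
  i= 2: Q-Q =  0 → A
  i= 3: U-P =  5 → F
  i= 4: U-T =  1 → B
  i= 5: J-V = 14 → O
  i= 6: Z-Z =  0 → A
  i= 7: S-N =  5 → F
  i= 8: S-R =  1 → B
  i= 9: H-T = 14 → O
  shifts repeat with period 4: BOAF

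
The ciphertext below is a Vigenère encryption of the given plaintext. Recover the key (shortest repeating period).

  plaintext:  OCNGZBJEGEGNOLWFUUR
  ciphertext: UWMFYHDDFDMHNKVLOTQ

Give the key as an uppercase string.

  i= 0: U-O =  6 → G
  i= 1: W-C = 20 → U
  i= 2: M-N = 25 → Z
  i= 3: F-G = 25 → Z
  i= 4: Y-Z = 25 → Z
  i= 5: H-B =  6 → G
  i= 6: D-J = 20 → U
  i= 7: D-E = 25 → Z
  i= 8: F-G = 25 → Z
  i= 9: D-E = 25 → Z
  i=10: M-G =  6 → G
  i=11: H-N = 20 → U
  i=12: N-O = 25 → Z
  i=13: K-L = 25 → Z
  i=14: V-W = 25 → Z
  i=15: L-F =  6 → G
  i=16: O-U = 20 → U
  i=17: T-U = 25 → Z
  i=18: Q-R = 25 → Z
  shifts repeat with period 5: GUZZZ

GUZZZ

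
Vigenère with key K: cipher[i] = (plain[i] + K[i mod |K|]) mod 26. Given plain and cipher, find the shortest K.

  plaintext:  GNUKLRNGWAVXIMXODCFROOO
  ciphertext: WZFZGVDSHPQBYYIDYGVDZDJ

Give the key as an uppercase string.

QMLPVE

  i= 0: W-G = 16 → Q
  i= 1: Z-N = 12 → M
  i= 2: F-U = 11 → L
  i= 3: Z-K = 15 → P
  i= 4: G-L = 21 → V
  i= 5: V-R =  4 → E
  i= 6: D-N = 16 → Q
  i= 7: S-G = 12 → M
  i= 8: H-W = 11 → L
  i= 9: P-A = 15 → P
  i=10: Q-V = 21 → V
  i=11: B-X =  4 → E
  i=12: Y-I = 16 → Q
  i=13: Y-M = 12 → M
  i=14: I-X = 11 → L
  i=15: D-O = 15 → P
  i=16: Y-D = 21 → V
  i=17: G-C =  4 → E
  i=18: V-F = 16 → Q
  i=19: D-R = 12 → M
  i=20: Z-O = 11 → L
  i=21: D-O = 15 → P
  i=22: J-O = 21 → V
  shifts repeat with period 6: QMLPVE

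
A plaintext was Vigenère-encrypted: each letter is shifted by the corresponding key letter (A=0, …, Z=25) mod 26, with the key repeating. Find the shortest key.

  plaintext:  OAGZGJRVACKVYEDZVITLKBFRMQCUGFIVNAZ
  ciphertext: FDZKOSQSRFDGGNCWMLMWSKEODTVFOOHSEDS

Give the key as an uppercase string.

  i= 0: F-O = 17 → R
  i= 1: D-A =  3 → D
  i= 2: Z-G = 19 → T
  i= 3: K-Z = 11 → L
  i= 4: O-G =  8 → I
  i= 5: S-J =  9 → J
  i= 6: Q-R = 25 → Z
  i= 7: S-V = 23 → X
  i= 8: R-A = 17 → R
  i= 9: F-C =  3 → D
  i=10: D-K = 19 → T
  i=11: G-V = 11 → L
  i=12: G-Y =  8 → I
  i=13: N-E =  9 → J
  i=14: C-D = 25 → Z
  i=15: W-Z = 23 → X
  i=16: M-V = 17 → R
  i=17: L-I =  3 → D
  i=18: M-T = 19 → T
  i=19: W-L = 11 → L
  i=20: S-K =  8 → I
  i=21: K-B =  9 → J
  i=22: E-F = 25 → Z
  i=23: O-R = 23 → X
  i=24: D-M = 17 → R
  i=25: T-Q =  3 → D
  i=26: V-C = 19 → T
  i=27: F-U = 11 → L
  i=28: O-G =  8 → I
  i=29: O-F =  9 → J
  i=30: H-I = 25 → Z
  i=31: S-V = 23 → X
  i=32: E-N = 17 → R
  i=33: D-A =  3 → D
  i=34: S-Z = 19 → T
  shifts repeat with period 8: RDTLIJZX

RDTLIJZX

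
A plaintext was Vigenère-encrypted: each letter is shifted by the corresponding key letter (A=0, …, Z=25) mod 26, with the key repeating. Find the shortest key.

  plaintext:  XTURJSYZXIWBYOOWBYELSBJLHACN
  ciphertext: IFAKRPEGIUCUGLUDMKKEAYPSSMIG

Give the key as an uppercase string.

LMGTIXGH

  i= 0: I-X = 11 → L
  i= 1: F-T = 12 → M
  i= 2: A-U =  6 → G
  i= 3: K-R = 19 → T
  i= 4: R-J =  8 → I
  i= 5: P-S = 23 → X
  i= 6: E-Y =  6 → G
  i= 7: G-Z =  7 → H
  i= 8: I-X = 11 → L
  i= 9: U-I = 12 → M
  i=10: C-W =  6 → G
  i=11: U-B = 19 → T
  i=12: G-Y =  8 → I
  i=13: L-O = 23 → X
  i=14: U-O =  6 → G
  i=15: D-W =  7 → H
  i=16: M-B = 11 → L
  i=17: K-Y = 12 → M
  i=18: K-E =  6 → G
  i=19: E-L = 19 → T
  i=20: A-S =  8 → I
  i=21: Y-B = 23 → X
  i=22: P-J =  6 → G
  i=23: S-L =  7 → H
  i=24: S-H = 11 → L
  i=25: M-A = 12 → M
  i=26: I-C =  6 → G
  i=27: G-N = 19 → T
  shifts repeat with period 8: LMGTIXGH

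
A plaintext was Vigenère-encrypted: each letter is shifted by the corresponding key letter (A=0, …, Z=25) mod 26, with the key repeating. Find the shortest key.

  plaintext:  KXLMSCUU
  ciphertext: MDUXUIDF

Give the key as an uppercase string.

  i= 0: M-K =  2 → C
  i= 1: D-X =  6 → G
  i= 2: U-L =  9 → J
  i= 3: X-M = 11 → L
  i= 4: U-S =  2 → C
  i= 5: I-C =  6 → G
  i= 6: D-U =  9 → J
  i= 7: F-U = 11 → L
  shifts repeat with period 4: CGJL

CGJL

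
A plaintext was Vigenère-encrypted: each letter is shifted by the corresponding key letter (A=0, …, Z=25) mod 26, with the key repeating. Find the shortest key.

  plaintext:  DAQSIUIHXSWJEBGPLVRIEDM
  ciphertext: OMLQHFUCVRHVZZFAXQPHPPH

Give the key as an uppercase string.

  i= 0: O-D = 11 → L
  i= 1: M-A = 12 → M
  i= 2: L-Q = 21 → V
  i= 3: Q-S = 24 → Y
  i= 4: H-I = 25 → Z
  i= 5: F-U = 11 → L
  i= 6: U-I = 12 → M
  i= 7: C-H = 21 → V
  i= 8: V-X = 24 → Y
  i= 9: R-S = 25 → Z
  i=10: H-W = 11 → L
  i=11: V-J = 12 → M
  i=12: Z-E = 21 → V
  i=13: Z-B = 24 → Y
  i=14: F-G = 25 → Z
  i=15: A-P = 11 → L
  i=16: X-L = 12 → M
  i=17: Q-V = 21 → V
  i=18: P-R = 24 → Y
  i=19: H-I = 25 → Z
  i=20: P-E = 11 → L
  i=21: P-D = 12 → M
  i=22: H-M = 21 → V
  shifts repeat with period 5: LMVYZ

LMVYZ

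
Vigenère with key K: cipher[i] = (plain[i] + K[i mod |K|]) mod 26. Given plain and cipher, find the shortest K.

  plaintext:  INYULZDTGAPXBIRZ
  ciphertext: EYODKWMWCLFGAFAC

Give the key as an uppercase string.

  i= 0: E-I = 22 → W
  i= 1: Y-N = 11 → L
  i= 2: O-Y = 16 → Q
  i= 3: D-U =  9 → J
  i= 4: K-L = 25 → Z
  i= 5: W-Z = 23 → X
  i= 6: M-D =  9 → J
  i= 7: W-T =  3 → D
  i= 8: C-G = 22 → W
  i= 9: L-A = 11 → L
  i=10: F-P = 16 → Q
  i=11: G-X =  9 → J
  i=12: A-B = 25 → Z
  i=13: F-I = 23 → X
  i=14: A-R =  9 → J
  i=15: C-Z =  3 → D
  shifts repeat with period 8: WLQJZXJD

WLQJZXJD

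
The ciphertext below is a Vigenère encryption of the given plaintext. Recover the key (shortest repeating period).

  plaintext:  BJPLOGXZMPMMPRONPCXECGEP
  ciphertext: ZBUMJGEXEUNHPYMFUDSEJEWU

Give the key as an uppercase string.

  i= 0: Z-B = 24 → Y
  i= 1: B-J = 18 → S
  i= 2: U-P =  5 → F
  i= 3: M-L =  1 → B
  i= 4: J-O = 21 → V
  i= 5: G-G =  0 → A
  i= 6: E-X =  7 → H
  i= 7: X-Z = 24 → Y
  i= 8: E-M = 18 → S
  i= 9: U-P =  5 → F
  i=10: N-M =  1 → B
  i=11: H-M = 21 → V
  i=12: P-P =  0 → A
  i=13: Y-R =  7 → H
  i=14: M-O = 24 → Y
  i=15: F-N = 18 → S
  i=16: U-P =  5 → F
  i=17: D-C =  1 → B
  i=18: S-X = 21 → V
  i=19: E-E =  0 → A
  i=20: J-C =  7 → H
  i=21: E-G = 24 → Y
  i=22: W-E = 18 → S
  i=23: U-P =  5 → F
  shifts repeat with period 7: YSFBVAH

YSFBVAH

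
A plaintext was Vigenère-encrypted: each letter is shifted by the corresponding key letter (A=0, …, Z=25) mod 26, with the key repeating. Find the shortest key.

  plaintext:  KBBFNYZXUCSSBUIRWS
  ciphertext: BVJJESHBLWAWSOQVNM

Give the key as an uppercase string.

RUIE

  i= 0: B-K = 17 → R
  i= 1: V-B = 20 → U
  i= 2: J-B =  8 → I
  i= 3: J-F =  4 → E
  i= 4: E-N = 17 → R
  i= 5: S-Y = 20 → U
  i= 6: H-Z =  8 → I
  i= 7: B-X =  4 → E
  i= 8: L-U = 17 → R
  i= 9: W-C = 20 → U
  i=10: A-S =  8 → I
  i=11: W-S =  4 → E
  i=12: S-B = 17 → R
  i=13: O-U = 20 → U
  i=14: Q-I =  8 → I
  i=15: V-R =  4 → E
  i=16: N-W = 17 → R
  i=17: M-S = 20 → U
  shifts repeat with period 4: RUIE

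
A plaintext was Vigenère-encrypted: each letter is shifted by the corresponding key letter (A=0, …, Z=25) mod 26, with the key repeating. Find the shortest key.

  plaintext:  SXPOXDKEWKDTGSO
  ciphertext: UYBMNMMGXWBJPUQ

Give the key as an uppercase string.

  i= 0: U-S =  2 → C
  i= 1: Y-X =  1 → B
  i= 2: B-P = 12 → M
  i= 3: M-O = 24 → Y
  i= 4: N-X = 16 → Q
  i= 5: M-D =  9 → J
  i= 6: M-K =  2 → C
  i= 7: G-E =  2 → C
  i= 8: X-W =  1 → B
  i= 9: W-K = 12 → M
  i=10: B-D = 24 → Y
  i=11: J-T = 16 → Q
  i=12: P-G =  9 → J
  i=13: U-S =  2 → C
  i=14: Q-O =  2 → C
  shifts repeat with period 7: CBMYQJC

CBMYQJC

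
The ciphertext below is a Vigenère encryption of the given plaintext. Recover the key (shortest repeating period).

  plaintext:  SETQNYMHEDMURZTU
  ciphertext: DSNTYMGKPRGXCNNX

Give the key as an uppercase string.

  i= 0: D-S = 11 → L
  i= 1: S-E = 14 → O
  i= 2: N-T = 20 → U
  i= 3: T-Q =  3 → D
  i= 4: Y-N = 11 → L
  i= 5: M-Y = 14 → O
  i= 6: G-M = 20 → U
  i= 7: K-H =  3 → D
  i= 8: P-E = 11 → L
  i= 9: R-D = 14 → O
  i=10: G-M = 20 → U
  i=11: X-U =  3 → D
  i=12: C-R = 11 → L
  i=13: N-Z = 14 → O
  i=14: N-T = 20 → U
  i=15: X-U =  3 → D
  shifts repeat with period 4: LOUD

LOUD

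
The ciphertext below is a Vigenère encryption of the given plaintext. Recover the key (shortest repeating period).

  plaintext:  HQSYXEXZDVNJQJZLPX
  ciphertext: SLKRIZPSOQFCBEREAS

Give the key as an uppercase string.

  i= 0: S-H = 11 → L
  i= 1: L-Q = 21 → V
  i= 2: K-S = 18 → S
  i= 3: R-Y = 19 → T
  i= 4: I-X = 11 → L
  i= 5: Z-E = 21 → V
  i= 6: P-X = 18 → S
  i= 7: S-Z = 19 → T
  i= 8: O-D = 11 → L
  i= 9: Q-V = 21 → V
  i=10: F-N = 18 → S
  i=11: C-J = 19 → T
  i=12: B-Q = 11 → L
  i=13: E-J = 21 → V
  i=14: R-Z = 18 → S
  i=15: E-L = 19 → T
  i=16: A-P = 11 → L
  i=17: S-X = 21 → V
  shifts repeat with period 4: LVST

LVST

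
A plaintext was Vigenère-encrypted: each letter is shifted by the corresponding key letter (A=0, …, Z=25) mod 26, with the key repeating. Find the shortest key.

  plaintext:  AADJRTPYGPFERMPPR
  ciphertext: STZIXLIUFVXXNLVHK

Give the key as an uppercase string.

STWZG

  i= 0: S-A = 18 → S
  i= 1: T-A = 19 → T
  i= 2: Z-D = 22 → W
  i= 3: I-J = 25 → Z
  i= 4: X-R =  6 → G
  i= 5: L-T = 18 → S
  i= 6: I-P = 19 → T
  i= 7: U-Y = 22 → W
  i= 8: F-G = 25 → Z
  i= 9: V-P =  6 → G
  i=10: X-F = 18 → S
  i=11: X-E = 19 → T
  i=12: N-R = 22 → W
  i=13: L-M = 25 → Z
  i=14: V-P =  6 → G
  i=15: H-P = 18 → S
  i=16: K-R = 19 → T
  shifts repeat with period 5: STWZG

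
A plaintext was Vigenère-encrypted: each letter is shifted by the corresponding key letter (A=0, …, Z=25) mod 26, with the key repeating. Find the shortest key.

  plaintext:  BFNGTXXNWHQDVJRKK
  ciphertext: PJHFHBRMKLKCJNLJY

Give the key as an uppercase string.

  i= 0: P-B = 14 → O
  i= 1: J-F =  4 → E
  i= 2: H-N = 20 → U
  i= 3: F-G = 25 → Z
  i= 4: H-T = 14 → O
  i= 5: B-X =  4 → E
  i= 6: R-X = 20 → U
  i= 7: M-N = 25 → Z
  i= 8: K-W = 14 → O
  i= 9: L-H =  4 → E
  i=10: K-Q = 20 → U
  i=11: C-D = 25 → Z
  i=12: J-V = 14 → O
  i=13: N-J =  4 → E
  i=14: L-R = 20 → U
  i=15: J-K = 25 → Z
  i=16: Y-K = 14 → O
  shifts repeat with period 4: OEUZ

OEUZ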